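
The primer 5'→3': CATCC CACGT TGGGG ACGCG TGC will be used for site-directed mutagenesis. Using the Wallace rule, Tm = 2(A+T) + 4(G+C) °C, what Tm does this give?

Scanning the sequence gives A=3, G=8, T=4, C=8.
AT pairs contribute 7, GC pairs contribute 16.
Tm = 4·16 + 2·7 = 64 + 14 = 78°C

78°C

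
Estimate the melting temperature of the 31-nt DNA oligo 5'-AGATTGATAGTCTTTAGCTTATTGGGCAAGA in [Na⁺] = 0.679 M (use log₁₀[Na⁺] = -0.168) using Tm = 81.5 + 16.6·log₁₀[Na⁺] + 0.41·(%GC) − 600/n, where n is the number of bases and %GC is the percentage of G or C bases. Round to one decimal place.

Length n = 31. Counting bases: A=9, C=3, G=8, T=11
G+C = 11, so %GC = 11/31 × 100 = 35.484%
Salt term: 16.6 × (-0.168) = -2.789
GC term: 0.41 × 35.484 = 14.548; length term: −600/31 = −19.355
Tm = 81.5 + (-2.789) + 14.548 − 19.355 = 73.904 → 73.9°C

73.9°C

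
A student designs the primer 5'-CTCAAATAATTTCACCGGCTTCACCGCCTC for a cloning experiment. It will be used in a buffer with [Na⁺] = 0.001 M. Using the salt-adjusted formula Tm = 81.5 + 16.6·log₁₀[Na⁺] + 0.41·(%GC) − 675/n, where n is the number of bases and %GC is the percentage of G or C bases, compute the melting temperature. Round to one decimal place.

Length n = 30. Scanning the sequence gives C=12, A=7, G=3, T=8.
G+C = 15, so %GC = 15/30 × 100 = 50%
Salt term: 16.6 × (-3) = -49.8
GC term: 0.41 × 50 = 20.5; length term: −675/30 = −22.5
Tm = 81.5 + (-49.8) + 20.5 − 22.5 = 29.7 → 29.7°C

29.7°C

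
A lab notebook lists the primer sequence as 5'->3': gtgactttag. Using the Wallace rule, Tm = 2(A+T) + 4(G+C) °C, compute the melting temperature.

28°C

C=1, A=2, G=3, T=4
So N_AT = 6 and N_GC = 4.
Tm = 2×6 + 4×4 = 28°C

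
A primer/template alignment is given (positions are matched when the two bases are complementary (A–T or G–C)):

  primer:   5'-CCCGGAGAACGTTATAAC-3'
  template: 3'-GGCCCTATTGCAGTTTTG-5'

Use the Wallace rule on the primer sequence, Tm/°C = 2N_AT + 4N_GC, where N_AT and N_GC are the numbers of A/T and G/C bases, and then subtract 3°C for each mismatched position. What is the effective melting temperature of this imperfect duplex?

42°C

Primer base counts: A=6, T=3, G=4, C=5 → A+T=9, G+C=9
Perfect-match Tm = 2(9) + 4(9) = 18 + 36 = 54°C
Mismatches (positions where the bases are not complementary): 4 (at positions 3, 7, 13, 15)
Effective Tm = 54 − 4×3 = 54 − 12 = 42°C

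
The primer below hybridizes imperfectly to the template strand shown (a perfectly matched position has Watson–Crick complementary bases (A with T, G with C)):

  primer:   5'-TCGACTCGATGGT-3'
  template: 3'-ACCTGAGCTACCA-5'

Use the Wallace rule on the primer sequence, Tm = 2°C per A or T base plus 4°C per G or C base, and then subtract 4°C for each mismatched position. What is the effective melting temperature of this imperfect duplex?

Primer base counts: A=2, T=4, G=4, C=3 → A+T=6, G+C=7
Perfect-match Tm = 2(6) + 4(7) = 12 + 28 = 40°C
Mismatches (positions where the bases are not complementary): 1 (at position 2)
Effective Tm = 40 − 1×4 = 40 − 4 = 36°C

36°C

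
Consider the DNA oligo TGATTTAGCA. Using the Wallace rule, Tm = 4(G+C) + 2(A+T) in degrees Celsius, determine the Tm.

26°C

Counting bases: C=1, T=4, A=3, G=2
A+T = 7, G+C = 3
Tm = 2×7 + 4×3 = 26°C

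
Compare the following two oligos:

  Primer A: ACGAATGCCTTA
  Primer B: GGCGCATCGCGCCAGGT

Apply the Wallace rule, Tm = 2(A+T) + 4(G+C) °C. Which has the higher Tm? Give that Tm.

Primer A: A+T=7, G+C=5 → Tm = 2(7)+4(5) = 34°C
Primer B: A+T=4, G+C=13 → Tm = 2(4)+4(13) = 60°C
34°C vs 60°C → primer B is higher.

Primer B, 60°C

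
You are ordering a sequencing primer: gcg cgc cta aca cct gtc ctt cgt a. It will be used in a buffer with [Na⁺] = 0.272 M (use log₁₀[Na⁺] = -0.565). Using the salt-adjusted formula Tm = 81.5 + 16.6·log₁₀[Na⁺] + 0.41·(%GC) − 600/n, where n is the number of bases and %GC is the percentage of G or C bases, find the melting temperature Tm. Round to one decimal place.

Length n = 25. T=6, G=5, A=4, C=10
G+C = 15, so %GC = 15/25 × 100 = 60%
Salt term: 16.6 × (-0.565) = -9.379
GC term: 0.41 × 60 = 24.6; length term: −600/25 = −24
Tm = 81.5 + (-9.379) + 24.6 − 24 = 72.721 → 72.7°C

72.7°C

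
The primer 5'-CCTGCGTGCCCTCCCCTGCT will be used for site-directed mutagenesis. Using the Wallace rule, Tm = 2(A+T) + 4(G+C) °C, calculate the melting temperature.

70°C

Counting bases: T=5, A=0, C=11, G=4
So N_AT = 5 and N_GC = 15.
Tm = 2×5 + 4×15 = 70°C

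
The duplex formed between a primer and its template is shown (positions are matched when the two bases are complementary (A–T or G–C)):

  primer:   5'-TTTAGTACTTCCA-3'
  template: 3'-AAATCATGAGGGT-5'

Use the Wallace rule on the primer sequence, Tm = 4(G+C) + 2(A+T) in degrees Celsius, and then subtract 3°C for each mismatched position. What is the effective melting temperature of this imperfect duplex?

Primer base counts: A=3, T=6, G=1, C=3 → A+T=9, G+C=4
Perfect-match Tm = 2(9) + 4(4) = 18 + 16 = 34°C
Mismatches (positions where the bases are not complementary): 1 (at position 10)
Effective Tm = 34 − 1×3 = 34 − 3 = 31°C

31°C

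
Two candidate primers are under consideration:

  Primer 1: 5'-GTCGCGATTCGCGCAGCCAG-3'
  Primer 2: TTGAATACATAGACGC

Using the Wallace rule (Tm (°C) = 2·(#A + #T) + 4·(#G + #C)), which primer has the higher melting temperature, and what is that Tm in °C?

Primer 1: A+T=6, G+C=14 → Tm = 2(6)+4(14) = 68°C
Primer 2: A+T=10, G+C=6 → Tm = 2(10)+4(6) = 44°C
68°C vs 44°C → primer 1 is higher.

Primer 1, 68°C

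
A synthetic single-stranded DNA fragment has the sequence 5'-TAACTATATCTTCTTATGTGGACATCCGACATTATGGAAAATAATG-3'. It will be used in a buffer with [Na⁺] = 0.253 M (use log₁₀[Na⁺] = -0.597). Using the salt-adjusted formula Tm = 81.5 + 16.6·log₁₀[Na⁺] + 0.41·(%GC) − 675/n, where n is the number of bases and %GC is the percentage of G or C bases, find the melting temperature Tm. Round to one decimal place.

Length n = 46. Base counts: A=16, C=7, T=16, G=7
G+C = 14, so %GC = 14/46 × 100 = 30.435%
Salt term: 16.6 × (-0.597) = -9.91
GC term: 0.41 × 30.435 = 12.478; length term: −675/46 = −14.674
Tm = 81.5 + (-9.91) + 12.478 − 14.674 = 69.394 → 69.4°C

69.4°C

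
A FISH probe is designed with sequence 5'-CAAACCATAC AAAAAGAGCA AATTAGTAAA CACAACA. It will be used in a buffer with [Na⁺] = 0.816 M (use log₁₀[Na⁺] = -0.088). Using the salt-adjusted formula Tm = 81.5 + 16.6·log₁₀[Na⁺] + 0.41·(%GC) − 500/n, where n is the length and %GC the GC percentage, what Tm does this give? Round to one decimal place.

78.7°C

Length n = 37. Base counts: G=3, C=8, A=22, T=4
G+C = 11, so %GC = 11/37 × 100 = 29.73%
Salt term: 16.6 × (-0.088) = -1.461
GC term: 0.41 × 29.73 = 12.189; length term: −500/37 = −13.514
Tm = 81.5 + (-1.461) + 12.189 − 13.514 = 78.714 → 78.7°C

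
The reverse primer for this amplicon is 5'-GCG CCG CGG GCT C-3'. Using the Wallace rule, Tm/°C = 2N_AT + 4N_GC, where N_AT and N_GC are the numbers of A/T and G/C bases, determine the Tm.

Scanning the sequence gives G=6, C=6, T=1, A=0.
A+T = 1, G+C = 12
Tm = 4·12 + 2·1 = 48 + 2 = 50°C

50°C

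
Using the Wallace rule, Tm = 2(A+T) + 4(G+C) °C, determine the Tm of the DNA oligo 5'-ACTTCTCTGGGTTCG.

Base counts: T=6, C=4, G=4, A=1
So N_AT = 7 and N_GC = 8.
Tm = 2(7) + 4(8) = 14 + 32 = 46°C

46°C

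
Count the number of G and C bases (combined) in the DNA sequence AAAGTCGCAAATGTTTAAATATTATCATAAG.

Base counts: C=3, T=10, G=4, A=14
Total G or C: 4 + 3 = 7

7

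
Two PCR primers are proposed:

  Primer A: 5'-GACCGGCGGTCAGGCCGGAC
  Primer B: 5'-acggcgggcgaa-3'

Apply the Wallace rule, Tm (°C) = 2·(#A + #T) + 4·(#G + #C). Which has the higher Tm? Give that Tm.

Primer A, 72°C

Primer A: A+T=4, G+C=16 → Tm = 2(4)+4(16) = 72°C
Primer B: A+T=3, G+C=9 → Tm = 2(3)+4(9) = 42°C
72°C vs 42°C → primer A is higher.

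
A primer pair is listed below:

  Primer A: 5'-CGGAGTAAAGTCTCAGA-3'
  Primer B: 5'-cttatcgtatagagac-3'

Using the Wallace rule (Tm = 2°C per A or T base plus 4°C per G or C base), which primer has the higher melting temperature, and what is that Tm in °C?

Primer A, 50°C

Primer A: A+T=9, G+C=8 → Tm = 2(9)+4(8) = 50°C
Primer B: A+T=10, G+C=6 → Tm = 2(10)+4(6) = 44°C
50°C vs 44°C → primer A is higher.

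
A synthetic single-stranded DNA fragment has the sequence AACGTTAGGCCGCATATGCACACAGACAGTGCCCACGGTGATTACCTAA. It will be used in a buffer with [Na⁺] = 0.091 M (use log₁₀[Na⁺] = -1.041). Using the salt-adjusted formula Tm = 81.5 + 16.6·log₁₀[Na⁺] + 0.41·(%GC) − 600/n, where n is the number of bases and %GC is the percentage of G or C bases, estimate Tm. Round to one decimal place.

72.9°C

Length n = 49. Base counts: A=15, C=14, T=9, G=11
G+C = 25, so %GC = 25/49 × 100 = 51.02%
Salt term: 16.6 × (-1.041) = -17.281
GC term: 0.41 × 51.02 = 20.918; length term: −600/49 = −12.245
Tm = 81.5 + (-17.281) + 20.918 − 12.245 = 72.892 → 72.9°C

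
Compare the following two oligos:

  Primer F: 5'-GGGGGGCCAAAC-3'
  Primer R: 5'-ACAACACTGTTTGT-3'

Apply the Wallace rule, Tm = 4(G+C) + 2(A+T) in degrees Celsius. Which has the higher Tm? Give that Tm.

Primer F: A+T=3, G+C=9 → Tm = 2(3)+4(9) = 42°C
Primer R: A+T=9, G+C=5 → Tm = 2(9)+4(5) = 38°C
42°C vs 38°C → primer F is higher.

Primer F, 42°C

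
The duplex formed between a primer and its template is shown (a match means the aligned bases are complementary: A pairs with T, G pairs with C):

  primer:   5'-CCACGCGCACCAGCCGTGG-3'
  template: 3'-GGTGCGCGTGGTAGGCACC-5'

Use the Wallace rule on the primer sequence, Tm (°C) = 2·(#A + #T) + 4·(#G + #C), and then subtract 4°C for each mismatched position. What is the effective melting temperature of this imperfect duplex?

Primer base counts: A=3, T=1, G=6, C=9 → A+T=4, G+C=15
Perfect-match Tm = 2(4) + 4(15) = 8 + 60 = 68°C
Mismatches (positions where the bases are not complementary): 1 (at position 13)
Effective Tm = 68 − 1×4 = 68 − 4 = 64°C

64°C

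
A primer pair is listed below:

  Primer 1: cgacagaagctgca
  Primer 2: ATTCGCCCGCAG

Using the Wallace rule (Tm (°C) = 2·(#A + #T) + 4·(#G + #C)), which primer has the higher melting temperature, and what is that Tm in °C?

Primer 1, 44°C

Primer 1: A+T=6, G+C=8 → Tm = 2(6)+4(8) = 44°C
Primer 2: A+T=4, G+C=8 → Tm = 2(4)+4(8) = 40°C
44°C vs 40°C → primer 1 is higher.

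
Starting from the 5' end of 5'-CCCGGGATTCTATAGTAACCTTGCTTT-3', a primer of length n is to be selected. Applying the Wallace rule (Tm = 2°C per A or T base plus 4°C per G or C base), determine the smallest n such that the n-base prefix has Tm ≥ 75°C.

n = 26

First 25 bases: CCCGGGATTCTATAGTAACCTTGCT → Tm = 74°C (< 75°C)
First 26 bases: CCCGGGATTCTATAGTAACCTTGCTT → Tm = 76°C (≥ 75°C)
Each additional base adds 2°C (A/T) or 4°C (G/C), so Tm is non-decreasing in n; n = 26 is the first length to reach 75°C.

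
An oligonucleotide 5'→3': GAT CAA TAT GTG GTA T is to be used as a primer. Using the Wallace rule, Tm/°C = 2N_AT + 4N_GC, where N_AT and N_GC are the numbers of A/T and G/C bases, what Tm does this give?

42°C

Scanning the sequence gives T=6, A=5, C=1, G=4.
AT pairs contribute 11, GC pairs contribute 5.
Tm = 2(11) + 4(5) = 22 + 20 = 42°C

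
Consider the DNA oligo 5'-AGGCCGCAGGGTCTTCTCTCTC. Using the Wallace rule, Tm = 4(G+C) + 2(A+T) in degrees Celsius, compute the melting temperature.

72°C

Counting bases: T=6, A=2, C=8, G=6
AT pairs contribute 8, GC pairs contribute 14.
Tm = 4·14 + 2·8 = 56 + 16 = 72°C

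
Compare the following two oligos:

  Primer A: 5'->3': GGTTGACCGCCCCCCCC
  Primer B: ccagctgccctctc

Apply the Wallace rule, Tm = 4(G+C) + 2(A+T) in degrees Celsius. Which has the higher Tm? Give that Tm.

Primer A: A+T=3, G+C=14 → Tm = 2(3)+4(14) = 62°C
Primer B: A+T=4, G+C=10 → Tm = 2(4)+4(10) = 48°C
62°C vs 48°C → primer A is higher.

Primer A, 62°C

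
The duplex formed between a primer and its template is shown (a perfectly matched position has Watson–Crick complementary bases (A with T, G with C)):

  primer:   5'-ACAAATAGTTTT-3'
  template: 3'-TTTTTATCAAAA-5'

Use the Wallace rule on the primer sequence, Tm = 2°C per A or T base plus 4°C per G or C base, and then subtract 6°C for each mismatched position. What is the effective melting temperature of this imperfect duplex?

22°C

Primer base counts: A=5, T=5, G=1, C=1 → A+T=10, G+C=2
Perfect-match Tm = 2(10) + 4(2) = 20 + 8 = 28°C
Mismatches (positions where the bases are not complementary): 1 (at position 2)
Effective Tm = 28 − 1×6 = 28 − 6 = 22°C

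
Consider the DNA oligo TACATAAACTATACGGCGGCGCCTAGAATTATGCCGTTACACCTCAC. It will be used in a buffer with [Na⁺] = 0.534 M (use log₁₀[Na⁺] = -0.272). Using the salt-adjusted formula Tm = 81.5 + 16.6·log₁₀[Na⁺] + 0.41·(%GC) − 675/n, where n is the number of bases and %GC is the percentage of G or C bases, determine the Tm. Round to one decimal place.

Length n = 47. Counting bases: A=14, T=11, C=14, G=8
G+C = 22, so %GC = 22/47 × 100 = 46.809%
Salt term: 16.6 × (-0.272) = -4.515
GC term: 0.41 × 46.809 = 19.192; length term: −675/47 = −14.362
Tm = 81.5 + (-4.515) + 19.192 − 14.362 = 81.815 → 81.8°C

81.8°C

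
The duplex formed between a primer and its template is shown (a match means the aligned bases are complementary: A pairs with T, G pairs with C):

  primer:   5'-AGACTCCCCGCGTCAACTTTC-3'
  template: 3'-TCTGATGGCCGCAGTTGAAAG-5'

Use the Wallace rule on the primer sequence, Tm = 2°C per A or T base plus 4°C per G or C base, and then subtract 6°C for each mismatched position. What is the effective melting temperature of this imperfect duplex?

54°C

Primer base counts: A=4, T=5, G=3, C=9 → A+T=9, G+C=12
Perfect-match Tm = 2(9) + 4(12) = 18 + 48 = 66°C
Mismatches (positions where the bases are not complementary): 2 (at positions 6, 9)
Effective Tm = 66 − 2×6 = 66 − 12 = 54°C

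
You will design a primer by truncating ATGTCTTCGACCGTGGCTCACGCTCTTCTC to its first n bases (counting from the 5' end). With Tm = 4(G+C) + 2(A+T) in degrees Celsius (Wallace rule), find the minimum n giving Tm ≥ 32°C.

n = 11

First 10 bases: ATGTCTTCGA → Tm = 28°C (< 32°C)
First 11 bases: ATGTCTTCGAC → Tm = 32°C (≥ 32°C)
Since every base adds ≥2°C, Tm only increases with n, so the threshold is first crossed at n = 11.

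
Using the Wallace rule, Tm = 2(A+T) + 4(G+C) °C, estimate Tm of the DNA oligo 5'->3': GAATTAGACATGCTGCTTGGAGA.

66°C

C=3, T=6, G=7, A=7
So N_AT = 13 and N_GC = 10.
Tm = 4·10 + 2·13 = 40 + 26 = 66°C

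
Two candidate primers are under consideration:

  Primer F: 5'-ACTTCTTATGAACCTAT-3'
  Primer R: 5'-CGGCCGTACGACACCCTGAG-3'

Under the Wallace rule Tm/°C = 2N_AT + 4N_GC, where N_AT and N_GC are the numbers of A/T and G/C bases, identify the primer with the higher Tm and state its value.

Primer F: A+T=12, G+C=5 → Tm = 2(12)+4(5) = 44°C
Primer R: A+T=6, G+C=14 → Tm = 2(6)+4(14) = 68°C
44°C vs 68°C → primer R is higher.

Primer R, 68°C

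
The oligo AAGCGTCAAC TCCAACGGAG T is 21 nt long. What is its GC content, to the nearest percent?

Scanning the sequence gives T=3, C=6, A=7, G=5.
G+C = 5 + 6 = 11 out of 21 bases
%GC = 11/21 × 100 = 52.38% ≈ 52%

52%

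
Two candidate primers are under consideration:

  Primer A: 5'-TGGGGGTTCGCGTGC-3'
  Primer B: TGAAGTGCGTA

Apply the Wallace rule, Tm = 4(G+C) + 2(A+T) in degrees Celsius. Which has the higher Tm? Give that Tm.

Primer A: A+T=4, G+C=11 → Tm = 2(4)+4(11) = 52°C
Primer B: A+T=6, G+C=5 → Tm = 2(6)+4(5) = 32°C
52°C vs 32°C → primer A is higher.

Primer A, 52°C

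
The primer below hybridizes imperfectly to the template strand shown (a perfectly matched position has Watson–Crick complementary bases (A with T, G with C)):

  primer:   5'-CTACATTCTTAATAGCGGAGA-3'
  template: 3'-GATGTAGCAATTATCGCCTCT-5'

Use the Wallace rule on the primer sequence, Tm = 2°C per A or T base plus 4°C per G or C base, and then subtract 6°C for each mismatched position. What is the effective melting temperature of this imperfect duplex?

46°C

Primer base counts: A=7, T=6, G=4, C=4 → A+T=13, G+C=8
Perfect-match Tm = 2(13) + 4(8) = 26 + 32 = 58°C
Mismatches (positions where the bases are not complementary): 2 (at positions 7, 8)
Effective Tm = 58 − 2×6 = 58 − 12 = 46°C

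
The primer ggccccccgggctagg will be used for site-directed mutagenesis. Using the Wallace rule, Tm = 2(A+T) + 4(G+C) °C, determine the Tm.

60°C

Base counts: C=7, G=7, T=1, A=1
So N_AT = 2 and N_GC = 14.
Tm = 4·14 + 2·2 = 56 + 4 = 60°C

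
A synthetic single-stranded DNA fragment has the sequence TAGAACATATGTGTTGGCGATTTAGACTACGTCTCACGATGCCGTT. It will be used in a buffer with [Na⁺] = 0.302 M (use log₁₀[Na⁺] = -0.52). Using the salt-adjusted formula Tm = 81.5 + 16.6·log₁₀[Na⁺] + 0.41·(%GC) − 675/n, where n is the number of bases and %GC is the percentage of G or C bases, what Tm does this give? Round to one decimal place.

Length n = 46. Base counts: T=15, A=11, G=11, C=9
G+C = 20, so %GC = 20/46 × 100 = 43.478%
Salt term: 16.6 × (-0.52) = -8.632
GC term: 0.41 × 43.478 = 17.826; length term: −675/46 = −14.674
Tm = 81.5 + (-8.632) + 17.826 − 14.674 = 76.02 → 76.0°C

76.0°C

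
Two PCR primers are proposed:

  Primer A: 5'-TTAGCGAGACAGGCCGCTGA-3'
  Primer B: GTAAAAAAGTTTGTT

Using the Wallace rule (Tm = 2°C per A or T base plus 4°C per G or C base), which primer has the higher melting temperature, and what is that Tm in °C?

Primer A: A+T=8, G+C=12 → Tm = 2(8)+4(12) = 64°C
Primer B: A+T=12, G+C=3 → Tm = 2(12)+4(3) = 36°C
64°C vs 36°C → primer A is higher.

Primer A, 64°C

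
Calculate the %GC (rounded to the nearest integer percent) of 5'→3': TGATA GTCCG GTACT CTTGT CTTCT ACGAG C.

Base counts: G=7, A=5, T=11, C=8
G+C = 7 + 8 = 15 out of 31 bases
%GC = 15/31 × 100 = 48.39% ≈ 48%

48%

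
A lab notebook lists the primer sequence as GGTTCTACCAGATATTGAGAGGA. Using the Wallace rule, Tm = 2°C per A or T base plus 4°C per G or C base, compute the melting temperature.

T=6, C=3, G=7, A=7
A+T = 13, G+C = 10
Tm = 2(13) + 4(10) = 26 + 40 = 66°C

66°C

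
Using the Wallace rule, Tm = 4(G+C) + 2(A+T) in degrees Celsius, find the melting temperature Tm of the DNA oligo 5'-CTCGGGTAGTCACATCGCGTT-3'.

66°C

Scanning the sequence gives G=6, T=6, A=3, C=6.
So N_AT = 9 and N_GC = 12.
Tm = 4·12 + 2·9 = 48 + 18 = 66°C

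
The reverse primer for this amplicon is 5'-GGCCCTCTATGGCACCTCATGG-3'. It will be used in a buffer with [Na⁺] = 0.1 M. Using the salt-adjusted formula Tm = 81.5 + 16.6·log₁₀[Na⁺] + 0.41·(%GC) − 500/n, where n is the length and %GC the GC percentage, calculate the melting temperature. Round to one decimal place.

68.3°C

Length n = 22. G=6, C=8, A=3, T=5
G+C = 14, so %GC = 14/22 × 100 = 63.636%
Salt term: 16.6 × (-1) = -16.6
GC term: 0.41 × 63.636 = 26.091; length term: −500/22 = −22.727
Tm = 81.5 + (-16.6) + 26.091 − 22.727 = 68.264 → 68.3°C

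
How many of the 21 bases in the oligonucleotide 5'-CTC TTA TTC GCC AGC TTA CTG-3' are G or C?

10

Counting bases: C=7, A=3, T=8, G=3
Total G or C: 3 + 7 = 10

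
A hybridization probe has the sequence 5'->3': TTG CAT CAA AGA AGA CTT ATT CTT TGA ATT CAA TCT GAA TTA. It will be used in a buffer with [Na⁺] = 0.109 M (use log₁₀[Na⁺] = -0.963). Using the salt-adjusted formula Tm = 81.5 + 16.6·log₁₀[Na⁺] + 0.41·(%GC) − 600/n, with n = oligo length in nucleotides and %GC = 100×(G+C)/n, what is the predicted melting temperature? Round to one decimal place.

62.0°C

Length n = 42. Scanning the sequence gives C=6, G=5, A=15, T=16.
G+C = 11, so %GC = 11/42 × 100 = 26.19%
Salt term: 16.6 × (-0.963) = -15.986
GC term: 0.41 × 26.19 = 10.738; length term: −600/42 = −14.286
Tm = 81.5 + (-15.986) + 10.738 − 14.286 = 61.966 → 62.0°C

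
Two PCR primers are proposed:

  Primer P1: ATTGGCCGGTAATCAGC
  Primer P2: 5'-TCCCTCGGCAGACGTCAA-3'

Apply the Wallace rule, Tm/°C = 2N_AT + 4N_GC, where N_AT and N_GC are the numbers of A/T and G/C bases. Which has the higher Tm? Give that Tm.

Primer P2, 58°C

Primer P1: A+T=8, G+C=9 → Tm = 2(8)+4(9) = 52°C
Primer P2: A+T=7, G+C=11 → Tm = 2(7)+4(11) = 58°C
52°C vs 58°C → primer P2 is higher.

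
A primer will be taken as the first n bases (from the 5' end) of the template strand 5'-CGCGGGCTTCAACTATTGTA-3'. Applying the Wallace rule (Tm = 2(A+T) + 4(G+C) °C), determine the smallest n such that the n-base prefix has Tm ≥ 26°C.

First 6 bases: CGCGGG → Tm = 24°C (< 26°C)
First 7 bases: CGCGGGC → Tm = 28°C (≥ 26°C)
Each additional base adds 2°C (A/T) or 4°C (G/C), so Tm is non-decreasing in n; n = 7 is the first length to reach 26°C.

n = 7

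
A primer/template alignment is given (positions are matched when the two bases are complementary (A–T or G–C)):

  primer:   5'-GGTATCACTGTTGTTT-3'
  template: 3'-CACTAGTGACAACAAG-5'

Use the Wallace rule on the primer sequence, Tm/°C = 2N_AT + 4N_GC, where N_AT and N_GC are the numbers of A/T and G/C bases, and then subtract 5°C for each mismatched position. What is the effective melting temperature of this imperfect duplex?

Primer base counts: A=2, T=8, G=4, C=2 → A+T=10, G+C=6
Perfect-match Tm = 2(10) + 4(6) = 20 + 24 = 44°C
Mismatches (positions where the bases are not complementary): 3 (at positions 2, 3, 16)
Effective Tm = 44 − 3×5 = 44 − 15 = 29°C

29°C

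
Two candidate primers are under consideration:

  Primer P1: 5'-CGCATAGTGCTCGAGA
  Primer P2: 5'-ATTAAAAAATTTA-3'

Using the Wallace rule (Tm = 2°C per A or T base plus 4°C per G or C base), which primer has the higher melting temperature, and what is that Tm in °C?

Primer P1, 50°C

Primer P1: A+T=7, G+C=9 → Tm = 2(7)+4(9) = 50°C
Primer P2: A+T=13, G+C=0 → Tm = 2(13)+4(0) = 26°C
50°C vs 26°C → primer P1 is higher.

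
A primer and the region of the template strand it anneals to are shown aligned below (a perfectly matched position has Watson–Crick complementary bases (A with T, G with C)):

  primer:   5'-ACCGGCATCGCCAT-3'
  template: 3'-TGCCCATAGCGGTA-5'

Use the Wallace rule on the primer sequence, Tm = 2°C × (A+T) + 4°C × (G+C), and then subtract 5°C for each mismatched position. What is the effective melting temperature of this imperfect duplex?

Primer base counts: A=3, T=2, G=3, C=6 → A+T=5, G+C=9
Perfect-match Tm = 2(5) + 4(9) = 10 + 36 = 46°C
Mismatches (positions where the bases are not complementary): 2 (at positions 3, 6)
Effective Tm = 46 − 2×5 = 46 − 10 = 36°C

36°C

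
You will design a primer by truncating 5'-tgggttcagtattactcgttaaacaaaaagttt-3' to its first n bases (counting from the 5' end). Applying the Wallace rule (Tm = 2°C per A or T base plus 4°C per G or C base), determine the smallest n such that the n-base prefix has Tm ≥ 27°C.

First 8 bases: TGGGTTCA → Tm = 24°C (< 27°C)
First 9 bases: TGGGTTCAG → Tm = 28°C (≥ 27°C)
Since every base adds ≥2°C, Tm only increases with n, so the threshold is first crossed at n = 9.

n = 9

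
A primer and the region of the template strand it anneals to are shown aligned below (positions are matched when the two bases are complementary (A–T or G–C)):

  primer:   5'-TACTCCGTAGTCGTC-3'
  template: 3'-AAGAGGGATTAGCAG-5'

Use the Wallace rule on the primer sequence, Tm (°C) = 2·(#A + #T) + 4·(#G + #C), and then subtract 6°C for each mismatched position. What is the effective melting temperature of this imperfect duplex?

Primer base counts: A=2, T=5, G=3, C=5 → A+T=7, G+C=8
Perfect-match Tm = 2(7) + 4(8) = 14 + 32 = 46°C
Mismatches (positions where the bases are not complementary): 3 (at positions 2, 7, 10)
Effective Tm = 46 − 3×6 = 46 − 18 = 28°C

28°C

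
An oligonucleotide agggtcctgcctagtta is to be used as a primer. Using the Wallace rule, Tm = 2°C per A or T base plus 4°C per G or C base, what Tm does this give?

G=5, T=5, A=3, C=4
So N_AT = 8 and N_GC = 9.
Tm = 2(8) + 4(9) = 16 + 36 = 52°C

52°C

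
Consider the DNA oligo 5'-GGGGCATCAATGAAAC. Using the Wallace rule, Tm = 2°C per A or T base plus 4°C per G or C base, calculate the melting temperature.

48°C

Counting bases: T=2, G=5, A=6, C=3
AT pairs contribute 8, GC pairs contribute 8.
Tm = 2×8 + 4×8 = 48°C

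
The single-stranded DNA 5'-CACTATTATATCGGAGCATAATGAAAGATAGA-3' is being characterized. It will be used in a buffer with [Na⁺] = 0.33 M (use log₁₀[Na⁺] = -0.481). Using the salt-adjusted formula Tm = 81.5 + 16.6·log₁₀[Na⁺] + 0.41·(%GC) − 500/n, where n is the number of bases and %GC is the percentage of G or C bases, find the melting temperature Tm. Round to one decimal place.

Length n = 32. T=8, C=4, A=14, G=6
G+C = 10, so %GC = 10/32 × 100 = 31.25%
Salt term: 16.6 × (-0.481) = -7.985
GC term: 0.41 × 31.25 = 12.812; length term: −500/32 = −15.625
Tm = 81.5 + (-7.985) + 12.812 − 15.625 = 70.702 → 70.7°C

70.7°C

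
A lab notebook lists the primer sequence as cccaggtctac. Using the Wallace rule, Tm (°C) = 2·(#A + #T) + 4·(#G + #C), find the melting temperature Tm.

36°C

C=5, A=2, T=2, G=2
AT pairs contribute 4, GC pairs contribute 7.
Tm = 4·7 + 2·4 = 28 + 8 = 36°C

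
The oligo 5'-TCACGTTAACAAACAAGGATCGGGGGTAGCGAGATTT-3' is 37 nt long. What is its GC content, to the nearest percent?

Counting bases: G=11, C=6, T=8, A=12
G+C = 11 + 6 = 17 out of 37 bases
%GC = 17/37 × 100 = 45.95% ≈ 46%

46%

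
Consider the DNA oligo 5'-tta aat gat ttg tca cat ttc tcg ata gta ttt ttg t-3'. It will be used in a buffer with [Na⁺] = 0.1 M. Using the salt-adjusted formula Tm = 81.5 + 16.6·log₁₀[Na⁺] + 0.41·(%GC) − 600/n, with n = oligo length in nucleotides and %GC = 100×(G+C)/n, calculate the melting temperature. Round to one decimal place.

Length n = 37. Counting bases: G=5, T=19, C=4, A=9
G+C = 9, so %GC = 9/37 × 100 = 24.324%
Salt term: 16.6 × (-1) = -16.6
GC term: 0.41 × 24.324 = 9.973; length term: −600/37 = −16.216
Tm = 81.5 + (-16.6) + 9.973 − 16.216 = 58.657 → 58.7°C

58.7°C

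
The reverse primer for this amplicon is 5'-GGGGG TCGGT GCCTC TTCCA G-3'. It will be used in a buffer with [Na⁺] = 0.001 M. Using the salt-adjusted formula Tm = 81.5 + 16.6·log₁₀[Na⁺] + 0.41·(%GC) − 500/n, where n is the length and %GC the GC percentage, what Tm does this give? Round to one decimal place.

37.2°C

Length n = 21. Counting bases: A=1, G=9, C=6, T=5
G+C = 15, so %GC = 15/21 × 100 = 71.429%
Salt term: 16.6 × (-3) = -49.8
GC term: 0.41 × 71.429 = 29.286; length term: −500/21 = −23.81
Tm = 81.5 + (-49.8) + 29.286 − 23.81 = 37.176 → 37.2°C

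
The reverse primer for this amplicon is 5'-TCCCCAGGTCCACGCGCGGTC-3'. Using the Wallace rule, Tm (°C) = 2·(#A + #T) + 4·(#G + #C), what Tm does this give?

Scanning the sequence gives G=6, T=3, C=10, A=2.
So N_AT = 5 and N_GC = 16.
Tm = 2×5 + 4×16 = 74°C

74°C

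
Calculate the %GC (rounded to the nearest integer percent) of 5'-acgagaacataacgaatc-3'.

Scanning the sequence gives C=4, T=2, G=3, A=9.
G+C = 3 + 4 = 7 out of 18 bases
%GC = 7/18 × 100 = 38.89% ≈ 39%

39%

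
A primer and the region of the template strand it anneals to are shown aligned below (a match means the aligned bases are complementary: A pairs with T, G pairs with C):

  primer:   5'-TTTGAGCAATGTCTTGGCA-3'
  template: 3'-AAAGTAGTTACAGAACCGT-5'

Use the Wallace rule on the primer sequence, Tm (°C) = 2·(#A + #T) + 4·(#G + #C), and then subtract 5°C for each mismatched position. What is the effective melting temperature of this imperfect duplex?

Primer base counts: A=4, T=7, G=5, C=3 → A+T=11, G+C=8
Perfect-match Tm = 2(11) + 4(8) = 22 + 32 = 54°C
Mismatches (positions where the bases are not complementary): 2 (at positions 4, 6)
Effective Tm = 54 − 2×5 = 54 − 10 = 44°C

44°C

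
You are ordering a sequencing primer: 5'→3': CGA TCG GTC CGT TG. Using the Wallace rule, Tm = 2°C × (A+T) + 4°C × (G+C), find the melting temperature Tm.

Base counts: C=4, G=5, A=1, T=4
AT pairs contribute 5, GC pairs contribute 9.
Tm = 4·9 + 2·5 = 36 + 10 = 46°C

46°C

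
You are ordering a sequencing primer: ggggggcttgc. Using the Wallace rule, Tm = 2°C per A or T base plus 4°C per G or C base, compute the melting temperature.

40°C

G=7, T=2, C=2, A=0
So N_AT = 2 and N_GC = 9.
Tm = 2×2 + 4×9 = 40°C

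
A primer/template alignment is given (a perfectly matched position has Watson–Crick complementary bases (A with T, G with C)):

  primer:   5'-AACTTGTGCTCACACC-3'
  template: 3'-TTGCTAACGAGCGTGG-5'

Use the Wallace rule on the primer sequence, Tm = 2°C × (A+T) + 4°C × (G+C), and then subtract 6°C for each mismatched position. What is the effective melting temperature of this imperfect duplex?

Primer base counts: A=4, T=4, G=2, C=6 → A+T=8, G+C=8
Perfect-match Tm = 2(8) + 4(8) = 16 + 32 = 48°C
Mismatches (positions where the bases are not complementary): 4 (at positions 4, 5, 6, 12)
Effective Tm = 48 − 4×6 = 48 − 24 = 24°C

24°C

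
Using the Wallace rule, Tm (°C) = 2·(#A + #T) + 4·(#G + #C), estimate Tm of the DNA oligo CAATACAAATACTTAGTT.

Scanning the sequence gives C=3, G=1, A=8, T=6.
So N_AT = 14 and N_GC = 4.
Tm = 2(14) + 4(4) = 28 + 16 = 44°C

44°C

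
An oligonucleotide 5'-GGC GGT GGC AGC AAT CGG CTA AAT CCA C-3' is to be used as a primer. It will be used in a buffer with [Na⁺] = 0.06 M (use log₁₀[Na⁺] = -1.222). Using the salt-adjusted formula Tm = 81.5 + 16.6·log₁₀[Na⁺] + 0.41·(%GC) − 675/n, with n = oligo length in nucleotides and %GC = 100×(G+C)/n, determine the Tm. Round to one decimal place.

Length n = 28. Scanning the sequence gives A=7, C=8, G=9, T=4.
G+C = 17, so %GC = 17/28 × 100 = 60.714%
Salt term: 16.6 × (-1.222) = -20.285
GC term: 0.41 × 60.714 = 24.893; length term: −675/28 = −24.107
Tm = 81.5 + (-20.285) + 24.893 − 24.107 = 62.001 → 62.0°C

62.0°C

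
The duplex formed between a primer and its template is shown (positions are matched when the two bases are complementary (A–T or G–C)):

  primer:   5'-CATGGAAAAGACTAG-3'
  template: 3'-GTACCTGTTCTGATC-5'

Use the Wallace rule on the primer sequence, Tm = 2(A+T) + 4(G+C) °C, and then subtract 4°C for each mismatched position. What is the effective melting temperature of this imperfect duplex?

Primer base counts: A=7, T=2, G=4, C=2 → A+T=9, G+C=6
Perfect-match Tm = 2(9) + 4(6) = 18 + 24 = 42°C
Mismatches (positions where the bases are not complementary): 1 (at position 7)
Effective Tm = 42 − 1×4 = 42 − 4 = 38°C

38°C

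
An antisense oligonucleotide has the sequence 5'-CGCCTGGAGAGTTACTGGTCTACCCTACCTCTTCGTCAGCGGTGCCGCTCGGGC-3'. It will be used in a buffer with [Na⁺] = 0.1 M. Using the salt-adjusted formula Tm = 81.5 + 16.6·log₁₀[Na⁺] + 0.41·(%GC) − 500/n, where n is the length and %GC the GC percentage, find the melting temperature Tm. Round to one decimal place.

82.2°C

Length n = 54. Base counts: T=13, A=6, C=19, G=16
G+C = 35, so %GC = 35/54 × 100 = 64.815%
Salt term: 16.6 × (-1) = -16.6
GC term: 0.41 × 64.815 = 26.574; length term: −500/54 = −9.259
Tm = 81.5 + (-16.6) + 26.574 − 9.259 = 82.215 → 82.2°C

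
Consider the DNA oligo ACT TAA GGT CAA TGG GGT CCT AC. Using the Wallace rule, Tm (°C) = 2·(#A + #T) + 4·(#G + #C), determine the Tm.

68°C

T=6, C=5, G=6, A=6
A+T = 12, G+C = 11
Tm = 2(12) + 4(11) = 24 + 44 = 68°C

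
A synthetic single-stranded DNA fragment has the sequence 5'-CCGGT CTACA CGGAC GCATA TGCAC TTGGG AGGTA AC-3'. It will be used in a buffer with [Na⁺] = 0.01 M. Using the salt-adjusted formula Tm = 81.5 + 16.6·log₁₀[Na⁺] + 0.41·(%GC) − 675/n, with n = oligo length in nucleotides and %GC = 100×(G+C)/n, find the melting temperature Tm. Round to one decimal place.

53.3°C

Length n = 37. Base counts: G=11, T=7, C=10, A=9
G+C = 21, so %GC = 21/37 × 100 = 56.757%
Salt term: 16.6 × (-2) = -33.2
GC term: 0.41 × 56.757 = 23.27; length term: −675/37 = −18.243
Tm = 81.5 + (-33.2) + 23.27 − 18.243 = 53.327 → 53.3°C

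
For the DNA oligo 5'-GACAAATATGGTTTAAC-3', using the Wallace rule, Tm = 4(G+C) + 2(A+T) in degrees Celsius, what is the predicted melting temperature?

Counting bases: T=5, G=3, A=7, C=2
AT pairs contribute 12, GC pairs contribute 5.
Tm = 4·5 + 2·12 = 20 + 24 = 44°C

44°C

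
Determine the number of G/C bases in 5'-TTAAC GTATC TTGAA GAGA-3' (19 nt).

6

Scanning the sequence gives C=2, G=4, T=6, A=7.
Total G or C: 4 + 2 = 6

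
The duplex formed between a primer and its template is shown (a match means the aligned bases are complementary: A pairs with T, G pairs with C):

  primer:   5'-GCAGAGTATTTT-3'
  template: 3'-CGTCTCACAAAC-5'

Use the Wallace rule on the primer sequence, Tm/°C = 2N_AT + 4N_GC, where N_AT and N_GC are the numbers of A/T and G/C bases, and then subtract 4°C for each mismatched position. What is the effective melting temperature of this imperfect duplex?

24°C

Primer base counts: A=3, T=5, G=3, C=1 → A+T=8, G+C=4
Perfect-match Tm = 2(8) + 4(4) = 16 + 16 = 32°C
Mismatches (positions where the bases are not complementary): 2 (at positions 8, 12)
Effective Tm = 32 − 2×4 = 32 − 8 = 24°C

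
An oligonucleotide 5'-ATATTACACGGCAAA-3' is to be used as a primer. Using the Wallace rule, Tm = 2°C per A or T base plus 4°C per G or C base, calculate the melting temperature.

Base counts: T=3, C=3, A=7, G=2
A+T = 10, G+C = 5
Tm = 4·5 + 2·10 = 20 + 20 = 40°C

40°C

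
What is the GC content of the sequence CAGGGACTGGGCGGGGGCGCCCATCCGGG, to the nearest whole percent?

83%

C=9, G=15, A=3, T=2
G+C = 15 + 9 = 24 out of 29 bases
%GC = 24/29 × 100 = 82.76% ≈ 83%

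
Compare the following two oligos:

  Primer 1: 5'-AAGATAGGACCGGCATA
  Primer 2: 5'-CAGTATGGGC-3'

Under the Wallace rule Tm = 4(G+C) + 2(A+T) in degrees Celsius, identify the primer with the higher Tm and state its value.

Primer 1, 50°C

Primer 1: A+T=9, G+C=8 → Tm = 2(9)+4(8) = 50°C
Primer 2: A+T=4, G+C=6 → Tm = 2(4)+4(6) = 32°C
50°C vs 32°C → primer 1 is higher.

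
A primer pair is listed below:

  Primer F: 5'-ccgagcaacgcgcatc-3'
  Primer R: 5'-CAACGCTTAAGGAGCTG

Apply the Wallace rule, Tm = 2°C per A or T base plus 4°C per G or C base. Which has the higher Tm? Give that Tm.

Primer F, 54°C

Primer F: A+T=5, G+C=11 → Tm = 2(5)+4(11) = 54°C
Primer R: A+T=8, G+C=9 → Tm = 2(8)+4(9) = 52°C
54°C vs 52°C → primer F is higher.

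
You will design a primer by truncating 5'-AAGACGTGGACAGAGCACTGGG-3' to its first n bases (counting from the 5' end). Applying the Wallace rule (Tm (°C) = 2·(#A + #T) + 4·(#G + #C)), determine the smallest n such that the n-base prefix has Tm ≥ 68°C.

n = 22

First 21 bases: AAGACGTGGACAGAGCACTGG → Tm = 66°C (< 68°C)
First 22 bases: AAGACGTGGACAGAGCACTGGG → Tm = 70°C (≥ 68°C)
Each additional base adds 2°C (A/T) or 4°C (G/C), so Tm is non-decreasing in n; n = 22 is the first length to reach 68°C.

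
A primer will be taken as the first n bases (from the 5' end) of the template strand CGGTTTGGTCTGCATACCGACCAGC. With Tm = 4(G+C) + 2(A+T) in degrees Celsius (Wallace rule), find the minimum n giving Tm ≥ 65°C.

First 20 bases: CGGTTTGGTCTGCATACCGA → Tm = 62°C (< 65°C)
First 21 bases: CGGTTTGGTCTGCATACCGAC → Tm = 66°C (≥ 65°C)
Since every base adds ≥2°C, Tm only increases with n, so the threshold is first crossed at n = 21.

n = 21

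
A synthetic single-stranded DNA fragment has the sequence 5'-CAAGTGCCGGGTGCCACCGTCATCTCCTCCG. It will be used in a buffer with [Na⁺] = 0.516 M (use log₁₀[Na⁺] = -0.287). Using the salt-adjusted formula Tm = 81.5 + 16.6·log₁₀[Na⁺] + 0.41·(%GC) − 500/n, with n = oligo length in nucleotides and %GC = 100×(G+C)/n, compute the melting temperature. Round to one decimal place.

Length n = 31. Counting bases: T=6, A=4, C=13, G=8
G+C = 21, so %GC = 21/31 × 100 = 67.742%
Salt term: 16.6 × (-0.287) = -4.764
GC term: 0.41 × 67.742 = 27.774; length term: −500/31 = −16.129
Tm = 81.5 + (-4.764) + 27.774 − 16.129 = 88.381 → 88.4°C

88.4°C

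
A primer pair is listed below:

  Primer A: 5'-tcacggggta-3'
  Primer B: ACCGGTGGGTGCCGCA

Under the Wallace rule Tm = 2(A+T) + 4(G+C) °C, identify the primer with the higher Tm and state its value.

Primer A: A+T=4, G+C=6 → Tm = 2(4)+4(6) = 32°C
Primer B: A+T=4, G+C=12 → Tm = 2(4)+4(12) = 56°C
32°C vs 56°C → primer B is higher.

Primer B, 56°C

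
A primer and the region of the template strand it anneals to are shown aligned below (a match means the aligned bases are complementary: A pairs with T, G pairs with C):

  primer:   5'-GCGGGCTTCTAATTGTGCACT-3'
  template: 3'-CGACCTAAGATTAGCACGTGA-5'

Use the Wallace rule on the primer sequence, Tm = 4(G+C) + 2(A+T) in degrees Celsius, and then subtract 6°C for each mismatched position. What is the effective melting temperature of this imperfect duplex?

Primer base counts: A=3, T=7, G=6, C=5 → A+T=10, G+C=11
Perfect-match Tm = 2(10) + 4(11) = 20 + 44 = 64°C
Mismatches (positions where the bases are not complementary): 3 (at positions 3, 6, 14)
Effective Tm = 64 − 3×6 = 64 − 18 = 46°C

46°C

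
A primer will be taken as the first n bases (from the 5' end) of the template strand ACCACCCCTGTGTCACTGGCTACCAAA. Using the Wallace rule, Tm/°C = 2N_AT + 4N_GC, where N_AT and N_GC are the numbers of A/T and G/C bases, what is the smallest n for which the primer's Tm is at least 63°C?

First 19 bases: ACCACCCCTGTGTCACTGG → Tm = 62°C (< 63°C)
First 20 bases: ACCACCCCTGTGTCACTGGC → Tm = 66°C (≥ 63°C)
Each additional base adds 2°C (A/T) or 4°C (G/C), so Tm is non-decreasing in n; n = 20 is the first length to reach 63°C.

n = 20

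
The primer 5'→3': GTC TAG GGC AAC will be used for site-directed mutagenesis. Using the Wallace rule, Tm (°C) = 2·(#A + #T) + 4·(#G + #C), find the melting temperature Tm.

Scanning the sequence gives A=3, T=2, C=3, G=4.
So N_AT = 5 and N_GC = 7.
Tm = 2(5) + 4(7) = 10 + 28 = 38°C

38°C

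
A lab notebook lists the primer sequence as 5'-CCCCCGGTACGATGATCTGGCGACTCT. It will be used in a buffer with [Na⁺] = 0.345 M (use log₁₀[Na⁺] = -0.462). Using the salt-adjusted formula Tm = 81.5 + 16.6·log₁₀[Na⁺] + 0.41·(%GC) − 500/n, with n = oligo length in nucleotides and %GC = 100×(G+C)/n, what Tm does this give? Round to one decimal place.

81.1°C

Length n = 27. Base counts: A=4, C=10, G=7, T=6
G+C = 17, so %GC = 17/27 × 100 = 62.963%
Salt term: 16.6 × (-0.462) = -7.669
GC term: 0.41 × 62.963 = 25.815; length term: −500/27 = −18.519
Tm = 81.5 + (-7.669) + 25.815 − 18.519 = 81.127 → 81.1°C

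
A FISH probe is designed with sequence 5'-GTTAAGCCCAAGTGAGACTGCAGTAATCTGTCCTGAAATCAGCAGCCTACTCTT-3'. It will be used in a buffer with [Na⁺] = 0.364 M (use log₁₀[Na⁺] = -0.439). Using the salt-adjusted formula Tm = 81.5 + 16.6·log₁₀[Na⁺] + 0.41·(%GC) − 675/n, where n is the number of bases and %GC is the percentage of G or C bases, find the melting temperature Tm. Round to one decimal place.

80.7°C

Length n = 54. G=11, T=14, A=15, C=14
G+C = 25, so %GC = 25/54 × 100 = 46.296%
Salt term: 16.6 × (-0.439) = -7.287
GC term: 0.41 × 46.296 = 18.981; length term: −675/54 = −12.5
Tm = 81.5 + (-7.287) + 18.981 − 12.5 = 80.694 → 80.7°C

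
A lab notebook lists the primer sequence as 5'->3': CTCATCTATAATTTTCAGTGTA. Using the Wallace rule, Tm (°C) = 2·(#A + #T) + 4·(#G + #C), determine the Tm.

56°C

Scanning the sequence gives T=10, C=4, G=2, A=6.
AT pairs contribute 16, GC pairs contribute 6.
Tm = 4·6 + 2·16 = 24 + 32 = 56°C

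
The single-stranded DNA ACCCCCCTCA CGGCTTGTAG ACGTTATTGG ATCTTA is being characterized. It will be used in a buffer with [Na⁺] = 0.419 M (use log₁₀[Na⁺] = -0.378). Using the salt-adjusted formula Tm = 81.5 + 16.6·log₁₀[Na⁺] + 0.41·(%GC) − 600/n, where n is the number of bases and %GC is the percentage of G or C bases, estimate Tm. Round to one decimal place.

79.1°C

Length n = 36. Counting bases: A=7, C=11, G=7, T=11
G+C = 18, so %GC = 18/36 × 100 = 50%
Salt term: 16.6 × (-0.378) = -6.275
GC term: 0.41 × 50 = 20.5; length term: −600/36 = −16.667
Tm = 81.5 + (-6.275) + 20.5 − 16.667 = 79.058 → 79.1°C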